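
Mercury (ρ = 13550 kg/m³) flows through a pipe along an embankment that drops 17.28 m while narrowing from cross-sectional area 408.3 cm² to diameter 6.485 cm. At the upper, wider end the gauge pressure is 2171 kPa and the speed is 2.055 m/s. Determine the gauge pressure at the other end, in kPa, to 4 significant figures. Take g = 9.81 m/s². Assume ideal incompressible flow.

124.6 kPa

By continuity, v₂ = v₁·A₁/A₂ = 2.055·(408.3/33.03) = 25.40 m/s.
Energy conservation along the streamline gives P₂ = P₁ − ½ρ(v₂² − v₁²) − ρg(h₂ − h₁).
P₂ = 2171000 + ½·13550·(2.055² − 25.40²) − 13550·9.81·(−17.28) = 2171000 + (-4343000) − (-2297000) = 124600 Pa.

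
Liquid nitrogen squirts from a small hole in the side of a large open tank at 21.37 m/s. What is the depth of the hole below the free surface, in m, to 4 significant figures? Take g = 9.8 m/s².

For a small hole in a large open tank, ½v² = gh, giving h = v²/(2g).
h = 21.37²/(2·9.8) = 456.7/19.60 = 23.30 m.

23.30 m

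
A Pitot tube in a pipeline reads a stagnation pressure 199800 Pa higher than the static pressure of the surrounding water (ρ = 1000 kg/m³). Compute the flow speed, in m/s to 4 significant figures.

v ≈ 19.99 m/s

The dynamic pressure equals the rise in static pressure at the stagnation point: ΔP = ½ρv².
v = √(2ΔP/ρ) = √(2·199800/1000) = 19.99 m/s.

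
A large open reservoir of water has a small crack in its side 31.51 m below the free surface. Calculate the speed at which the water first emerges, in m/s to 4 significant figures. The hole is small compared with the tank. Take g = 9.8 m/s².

24.85 m/s

Bernoulli from surface to hole (P equal, v_surface ≈ 0): v = √(2gh) = √(2×9.8×31.51) = 24.85 m/s.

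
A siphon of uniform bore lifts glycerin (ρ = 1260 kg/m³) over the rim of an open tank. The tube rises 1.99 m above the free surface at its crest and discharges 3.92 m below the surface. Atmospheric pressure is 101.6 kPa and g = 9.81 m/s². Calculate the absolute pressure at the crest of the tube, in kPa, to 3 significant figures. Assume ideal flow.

P_top ≈ 28.5 kPa

Bernoulli surface→outlet gives ½v² = g·h_out, so v = √(2·9.81·3.92) = 8.77 m/s.
With constant cross-section the crest speed equals v; applying Bernoulli from the surface up to the crest, P_top = P_atm − ½ρv² − ρg·h_top.
P_top = 101600 − ½·1260·8.77² − 1260·9.81·1.99 = 28500 Pa.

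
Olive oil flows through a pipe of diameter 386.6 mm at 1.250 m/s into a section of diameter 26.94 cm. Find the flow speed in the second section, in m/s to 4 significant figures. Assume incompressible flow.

Continuity gives A₁v₁ = A₂v₂, so v₂ = (1174 cm²)/(570.0 cm²) × 1.250 m/s = 2.574 m/s.

v₂ ≈ 2.574 m/s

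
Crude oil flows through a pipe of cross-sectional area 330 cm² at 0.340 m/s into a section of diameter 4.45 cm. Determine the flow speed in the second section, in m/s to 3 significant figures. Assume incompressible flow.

v₂ = 7.21 m/s

Mass conservation (A₁v₁ = A₂v₂) gives v₂ = 0.340 × 330/15.6 = 7.21 m/s.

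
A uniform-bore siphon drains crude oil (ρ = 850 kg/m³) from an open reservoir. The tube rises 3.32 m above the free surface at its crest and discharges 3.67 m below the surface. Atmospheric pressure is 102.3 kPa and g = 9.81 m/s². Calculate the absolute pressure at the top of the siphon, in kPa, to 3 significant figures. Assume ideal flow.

P_top ≈ 44.0 kPa

From the surface to the outlet (both open to atmosphere, surface at rest): v = √(2g·h_out) = √(2·9.81·3.67) = 8.49 m/s.
Continuity keeps v the same throughout the tube; from surface to crest, P_atm + 0 = P_top + ½ρv² + ρg·h_top.
P_top = 102300 − ½·850·8.49² − 850·9.81·3.32 = 44000 Pa.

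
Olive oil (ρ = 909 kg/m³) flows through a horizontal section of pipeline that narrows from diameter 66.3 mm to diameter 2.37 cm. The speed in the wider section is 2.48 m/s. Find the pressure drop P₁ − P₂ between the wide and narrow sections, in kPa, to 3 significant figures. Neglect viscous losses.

ΔP ≈ 168 kPa

Continuity gives A₁v₁ = A₂v₂, so v₂ = (34.5 cm²)/(4.41 cm²) × 2.48 m/s = 19.4 m/s.
The pipe is horizontal, so Bernoulli reduces to P₁ + ½ρv₁² = P₂ + ½ρv₂².
P₁ − P₂ = ½·909·(19.4² − 2.48²) = ½·909·371 = 168000 Pa.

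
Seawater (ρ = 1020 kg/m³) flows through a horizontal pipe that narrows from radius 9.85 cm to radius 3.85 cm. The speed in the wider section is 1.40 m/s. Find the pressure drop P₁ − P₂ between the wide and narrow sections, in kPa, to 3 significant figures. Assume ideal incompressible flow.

Continuity gives A₁v₁ = A₂v₂, so v₂ = (305 cm²)/(46.6 cm²) × 1.40 m/s = 9.16 m/s.
Along the horizontal streamline, P + ½ρv² is constant.
P₁ − P₂ = ½·1020·(9.16² − 1.40²) = ½·1020·82.0 = 41800 Pa.

ΔP ≈ 41.8 kPa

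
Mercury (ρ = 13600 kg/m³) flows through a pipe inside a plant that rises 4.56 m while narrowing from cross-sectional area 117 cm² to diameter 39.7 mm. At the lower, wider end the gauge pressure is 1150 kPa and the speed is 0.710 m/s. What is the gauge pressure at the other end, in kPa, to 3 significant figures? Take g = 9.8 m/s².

P₂ ≈ 239 kPa

The volume flow rate is constant, so v₂ = (A₁/A₂)v₁ = (117/12.4)·0.710 = 6.71 m/s.
Energy conservation along the streamline gives P₂ = P₁ − ½ρ(v₂² − v₁²) − ρg(h₂ − h₁).
P₂ = 1150000 + ½·13600·(0.710² − 6.71²) − 13600·9.8·(+4.56) = 1150000 + (-303000) − (608000) = 239000 Pa.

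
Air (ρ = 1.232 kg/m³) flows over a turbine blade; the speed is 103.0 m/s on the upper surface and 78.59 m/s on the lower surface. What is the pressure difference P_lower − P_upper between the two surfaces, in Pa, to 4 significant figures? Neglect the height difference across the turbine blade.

ΔP = 2730 Pa

The pressure is lower where the speed is higher: ΔP = ½ρ(v_up² − v_low²).
ΔP = ½·1.232·(103.0² − 78.59²) = 2730 Pa.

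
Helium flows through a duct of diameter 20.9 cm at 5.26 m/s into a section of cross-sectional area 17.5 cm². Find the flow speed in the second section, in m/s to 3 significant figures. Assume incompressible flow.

By continuity, v₂ = v₁·A₁/A₂ = 5.26·(343/17.5) = 103 m/s.

v₂ = 103 m/s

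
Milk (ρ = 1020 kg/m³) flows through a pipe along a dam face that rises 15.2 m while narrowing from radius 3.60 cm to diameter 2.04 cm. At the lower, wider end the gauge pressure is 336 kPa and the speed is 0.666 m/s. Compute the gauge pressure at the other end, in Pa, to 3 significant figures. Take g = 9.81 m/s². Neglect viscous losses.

149000 Pa

Mass conservation (A₁v₁ = A₂v₂) gives v₂ = 0.666 × 40.7/3.27 = 8.30 m/s.
Applying Bernoulli between the two ends and solving for P₂: P₂ = P₁ + ½ρ(v₁² − v₂²) − ρgΔh.
P₂ = 336000 + ½·1020·(0.666² − 8.30²) − 1020·9.81·(+15.2) = 336000 + (-34900) − (152000) = 149000 Pa.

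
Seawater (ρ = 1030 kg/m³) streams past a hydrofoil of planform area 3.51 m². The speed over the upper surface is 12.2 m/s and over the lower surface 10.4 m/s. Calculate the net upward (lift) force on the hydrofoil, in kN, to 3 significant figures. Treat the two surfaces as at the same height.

With equal heights on the two surfaces, Bernoulli gives P_lower − P_upper = ½ρ(v_upper² − v_lower²).
ΔP = ½·1030·(12.2² − 10.4²) = 21000 Pa.
Lift = ΔP · A = 21000 × 3.51 = 73500 N.

F = 73.5 kN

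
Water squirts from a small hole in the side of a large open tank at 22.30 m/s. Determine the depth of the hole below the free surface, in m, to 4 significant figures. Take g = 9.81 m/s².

h ≈ 25.35 m

For a small hole in a large open tank, ½v² = gh, giving h = v²/(2g).
h = 22.30²/(2·9.81) = 497.3/19.62 = 25.35 m.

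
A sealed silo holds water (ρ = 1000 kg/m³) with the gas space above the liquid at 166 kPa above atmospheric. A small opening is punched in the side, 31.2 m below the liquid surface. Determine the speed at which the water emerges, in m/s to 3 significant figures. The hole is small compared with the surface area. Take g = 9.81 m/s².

Take point 1 at the surface (v₁ ≈ 0) and point 2 at the hole (at atmospheric pressure). Bernoulli: P₁ + ρg h = P_atm + ½ρv₂².
With P₁ − P_atm = 166000 Pa, v₂ = √(2gh + 2ΔP/ρ) = √(2·9.81·31.2 + 2·166000/1000) = 30.7 m/s.

v ≈ 30.7 m/s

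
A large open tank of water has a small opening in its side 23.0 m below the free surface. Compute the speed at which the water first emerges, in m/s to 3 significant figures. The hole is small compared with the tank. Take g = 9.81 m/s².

v = 21.2 m/s

Bernoulli from surface to hole (P equal, v_surface ≈ 0): v = √(2gh) = √(2×9.81×23.0) = 21.2 m/s.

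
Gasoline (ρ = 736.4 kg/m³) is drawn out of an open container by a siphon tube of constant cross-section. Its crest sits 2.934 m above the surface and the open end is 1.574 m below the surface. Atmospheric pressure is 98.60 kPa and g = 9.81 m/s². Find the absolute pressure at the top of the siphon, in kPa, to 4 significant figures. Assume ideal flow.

P_top = 66.03 kPa

Bernoulli surface→outlet gives ½v² = g·h_out, so v = √(2·9.81·1.574) = 5.557 m/s.
With constant cross-section the crest speed equals v; applying Bernoulli from the surface up to the crest, P_top = P_atm − ½ρv² − ρg·h_top.
P_top = 98600 − ½·736.4·5.557² − 736.4·9.81·2.934 = 66030 Pa.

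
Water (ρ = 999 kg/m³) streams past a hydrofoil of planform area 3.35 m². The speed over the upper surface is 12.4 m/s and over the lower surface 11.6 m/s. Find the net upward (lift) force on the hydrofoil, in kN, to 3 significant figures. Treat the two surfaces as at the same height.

The faster flow above has the lower pressure; Bernoulli (same height) gives ΔP = ½ρ(v_up² − v_low²).
ΔP = ½·999·(12.4² − 11.6²) = 9590 Pa.
Lift = ΔP · A = 9590 × 3.35 = 32100 N.

F = 32.1 kN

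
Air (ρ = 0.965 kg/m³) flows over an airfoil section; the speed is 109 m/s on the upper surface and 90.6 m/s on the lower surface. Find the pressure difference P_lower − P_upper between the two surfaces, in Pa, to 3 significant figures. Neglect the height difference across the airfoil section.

ΔP ≈ 1770 Pa

With negligible Δh, P + ½ρv² is constant, so P_low − P_up = ½ρ(v_up² − v_low²).
ΔP = ½·0.965·(109² − 90.6²) = 1770 Pa.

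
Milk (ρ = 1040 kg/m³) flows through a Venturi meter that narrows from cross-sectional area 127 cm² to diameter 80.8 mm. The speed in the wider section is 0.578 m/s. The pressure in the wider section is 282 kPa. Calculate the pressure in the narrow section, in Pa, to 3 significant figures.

Continuity gives A₁v₁ = A₂v₂, so v₂ = (127 cm²)/(51.3 cm²) × 0.578 m/s = 1.43 m/s.
Along the horizontal streamline, P + ½ρv² is constant.
P₂ = P₁ − ½ρ(v₂² − v₁²) = 282000 − ½·1040·(1.43² − 0.578²) = 282000 − 892 = 281000 Pa.

P₂ = 281000 Pa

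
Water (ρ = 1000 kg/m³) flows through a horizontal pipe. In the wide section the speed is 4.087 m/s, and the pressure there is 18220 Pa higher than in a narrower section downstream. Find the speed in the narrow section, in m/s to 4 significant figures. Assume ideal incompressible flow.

7.290 m/s

With h₁ = h₂, rearranging Bernoulli gives v₂ = √(v₁² + 2ΔP/ρ).
v₂ = √(4.087² + 2·18220/1000) = √(16.70 + 36.44) = 7.290 m/s.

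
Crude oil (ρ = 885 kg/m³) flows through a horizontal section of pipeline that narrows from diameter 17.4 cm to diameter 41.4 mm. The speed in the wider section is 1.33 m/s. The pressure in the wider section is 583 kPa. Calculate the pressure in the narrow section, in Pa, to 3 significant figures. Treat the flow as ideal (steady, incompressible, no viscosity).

Mass conservation (A₁v₁ = A₂v₂) gives v₂ = 1.33 × 238/13.5 = 23.5 m/s.
Bernoulli (h₁ = h₂): P₁ − P₂ = ½ρ(v₂² − v₁²).
P₂ = P₁ − ½ρ(v₂² − v₁²) = 583000 − ½·885·(23.5² − 1.33²) = 583000 − 243000 = 340000 Pa.

P₂ = 340000 Pa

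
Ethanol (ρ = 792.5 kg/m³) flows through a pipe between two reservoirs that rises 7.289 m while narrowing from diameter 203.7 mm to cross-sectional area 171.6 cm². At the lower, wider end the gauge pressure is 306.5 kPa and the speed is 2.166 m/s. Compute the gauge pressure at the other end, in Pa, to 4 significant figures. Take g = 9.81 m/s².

Continuity gives A₁v₁ = A₂v₂, so v₂ = (325.9 cm²)/(171.6 cm²) × 2.166 m/s = 4.114 m/s.
Applying Bernoulli between the two ends and solving for P₂: P₂ = P₁ + ½ρ(v₁² − v₂²) − ρgΔh.
P₂ = 306500 + ½·792.5·(2.166² − 4.114²) − 792.5·9.81·(+7.289) = 306500 + (-4846) − (56670) = 245000 Pa.

P₂ ≈ 245000 Pa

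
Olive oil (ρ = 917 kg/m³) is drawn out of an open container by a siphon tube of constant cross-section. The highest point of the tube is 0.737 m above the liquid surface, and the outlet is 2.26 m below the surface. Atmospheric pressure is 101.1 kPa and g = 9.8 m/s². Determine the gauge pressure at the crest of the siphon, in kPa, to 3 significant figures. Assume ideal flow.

P_gauge ≈ -26.9 kPa

The outlet speed comes from Torricelli: v = √(2g·2.26) = 6.66 m/s.
With constant cross-section the crest speed equals v; applying Bernoulli from the surface up to the crest, P_top = P_atm − ½ρv² − ρg·h_top.
P_top = 101100 − ½·917·6.66² − 917·9.8·0.737 = 74200 Pa. So P_gauge = P_top − P_atm = -26900 Pa.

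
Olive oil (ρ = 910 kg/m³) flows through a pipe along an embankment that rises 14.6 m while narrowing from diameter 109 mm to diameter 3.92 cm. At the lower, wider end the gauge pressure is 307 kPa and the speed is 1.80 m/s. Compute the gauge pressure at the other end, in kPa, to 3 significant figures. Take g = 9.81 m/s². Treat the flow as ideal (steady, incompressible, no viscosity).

P₂ = 90.0 kPa

The volume flow rate is constant, so v₂ = (A₁/A₂)v₁ = (93.3/12.1)·1.80 = 13.9 m/s.
Bernoulli: P₁ + ½ρv₁² + ρg h₁ = P₂ + ½ρv₂² + ρg h₂, so P₂ = P₁ + ½ρ(v₁² − v₂²) − ρg(h₂ − h₁).
P₂ = 307000 + ½·910·(1.80² − 13.9²) − 910·9.81·(+14.6) = 307000 + (-86700) − (130000) = 90000 Pa.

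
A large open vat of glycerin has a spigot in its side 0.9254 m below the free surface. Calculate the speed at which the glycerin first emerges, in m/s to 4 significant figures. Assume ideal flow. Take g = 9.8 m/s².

v ≈ 4.259 m/s

With the surface at rest and both surface and jet at atmospheric pressure, Bernoulli gives ρg h = ½ρv², so v = √(2gh) = √(2·9.8·0.9254) = 4.259 m/s.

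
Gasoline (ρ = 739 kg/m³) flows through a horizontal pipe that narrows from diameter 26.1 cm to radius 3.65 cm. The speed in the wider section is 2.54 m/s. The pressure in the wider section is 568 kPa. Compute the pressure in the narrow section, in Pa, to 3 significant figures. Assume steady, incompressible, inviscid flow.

The volume flow rate is constant, so v₂ = (A₁/A₂)v₁ = (535/41.9)·2.54 = 32.5 m/s.
Along the horizontal streamline, P + ½ρv² is constant.
P₂ = P₁ − ½ρ(v₂² − v₁²) = 568000 − ½·739·(32.5² − 2.54²) = 568000 − 387000 = 181000 Pa.

P₂ ≈ 181000 Pa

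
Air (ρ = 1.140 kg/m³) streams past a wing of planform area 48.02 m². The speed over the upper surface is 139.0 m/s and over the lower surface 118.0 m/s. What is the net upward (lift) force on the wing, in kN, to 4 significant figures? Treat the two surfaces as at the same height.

From P + ½ρv² = const at equal height, P_low − P_up = ½ρ(v_up² − v_low²).
ΔP = ½·1.140·(139.0² − 118.0²) = 3076 Pa.
Lift = ΔP · A = 3076 × 48.02 = 147700 N.

F ≈ 147.7 kN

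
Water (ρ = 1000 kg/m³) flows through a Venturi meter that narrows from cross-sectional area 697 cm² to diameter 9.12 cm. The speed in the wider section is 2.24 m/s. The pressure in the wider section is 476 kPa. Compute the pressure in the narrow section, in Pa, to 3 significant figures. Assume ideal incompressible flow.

P₂ ≈ 193000 Pa

By continuity, v₂ = v₁·A₁/A₂ = 2.24·(697/65.3) = 23.9 m/s.
Bernoulli (h₁ = h₂): P₁ − P₂ = ½ρ(v₂² − v₁²).
P₂ = P₁ − ½ρ(v₂² − v₁²) = 476000 − ½·1000·(23.9² − 2.24²) = 476000 − 283000 = 193000 Pa.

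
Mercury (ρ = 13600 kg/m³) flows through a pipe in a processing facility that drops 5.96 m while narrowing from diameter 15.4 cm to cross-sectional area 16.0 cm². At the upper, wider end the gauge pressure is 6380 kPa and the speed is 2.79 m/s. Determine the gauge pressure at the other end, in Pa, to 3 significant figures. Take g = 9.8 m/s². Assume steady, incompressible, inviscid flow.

P₂ ≈ 53600 Pa

Mass conservation (A₁v₁ = A₂v₂) gives v₂ = 2.79 × 186/16.0 = 32.5 m/s.
Applying Bernoulli between the two ends and solving for P₂: P₂ = P₁ + ½ρ(v₁² − v₂²) − ρgΔh.
P₂ = 6380000 + ½·13600·(2.79² − 32.5²) − 13600·9.8·(−5.96) = 6380000 + (-7120000) − (-794000) = 53600 Pa.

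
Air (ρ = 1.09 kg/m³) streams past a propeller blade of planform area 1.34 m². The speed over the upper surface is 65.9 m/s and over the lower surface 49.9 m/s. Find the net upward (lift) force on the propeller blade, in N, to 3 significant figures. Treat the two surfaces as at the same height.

1350 N

The faster flow above has the lower pressure; Bernoulli (same height) gives ΔP = ½ρ(v_up² − v_low²).
ΔP = ½·1.09·(65.9² − 49.9²) = 1010 Pa.
Lift = ΔP · A = 1010 × 1.34 = 1350 N.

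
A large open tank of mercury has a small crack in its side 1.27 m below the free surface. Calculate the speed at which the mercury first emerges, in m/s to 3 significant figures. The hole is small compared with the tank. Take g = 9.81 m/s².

Bernoulli from surface to hole (P equal, v_surface ≈ 0): v = √(2gh) = √(2×9.81×1.27) = 4.99 m/s.

4.99 m/s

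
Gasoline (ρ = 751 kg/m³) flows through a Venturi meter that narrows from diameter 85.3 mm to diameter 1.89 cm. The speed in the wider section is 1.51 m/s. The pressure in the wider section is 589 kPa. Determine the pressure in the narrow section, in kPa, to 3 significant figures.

P₂ = 235 kPa

Continuity gives A₁v₁ = A₂v₂, so v₂ = (57.1 cm²)/(2.81 cm²) × 1.51 m/s = 30.8 m/s.
The pipe is horizontal, so Bernoulli reduces to P₁ + ½ρv₁² = P₂ + ½ρv₂².
P₂ = P₁ − ½ρ(v₂² − v₁²) = 589000 − ½·751·(30.8² − 1.51²) = 589000 − 354000 = 235000 Pa.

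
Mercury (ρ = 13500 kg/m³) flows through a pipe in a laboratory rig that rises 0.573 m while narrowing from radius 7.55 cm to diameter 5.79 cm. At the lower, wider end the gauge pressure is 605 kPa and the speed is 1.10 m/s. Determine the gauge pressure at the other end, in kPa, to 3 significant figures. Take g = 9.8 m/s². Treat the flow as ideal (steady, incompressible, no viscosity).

P₂ = 160 kPa

Continuity gives A₁v₁ = A₂v₂, so v₂ = (179 cm²)/(26.3 cm²) × 1.10 m/s = 7.48 m/s.
Applying Bernoulli between the two ends and solving for P₂: P₂ = P₁ + ½ρ(v₁² − v₂²) − ρgΔh.
P₂ = 605000 + ½·13500·(1.10² − 7.48²) − 13500·9.8·(+0.573) = 605000 + (-370000) − (75800) = 160000 Pa.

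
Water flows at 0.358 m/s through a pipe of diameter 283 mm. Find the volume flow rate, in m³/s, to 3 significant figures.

Q ≈ 0.0225 m³/s

Q = A·v = 0.0629 m² × 0.358 m/s = 0.0225 m³/s.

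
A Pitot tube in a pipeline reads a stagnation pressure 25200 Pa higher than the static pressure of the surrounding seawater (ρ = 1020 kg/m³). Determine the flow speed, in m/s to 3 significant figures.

The dynamic pressure equals the rise in static pressure at the stagnation point: ΔP = ½ρv².
v = √(2ΔP/ρ) = √(2·25200/1020) = 7.03 m/s.

7.03 m/s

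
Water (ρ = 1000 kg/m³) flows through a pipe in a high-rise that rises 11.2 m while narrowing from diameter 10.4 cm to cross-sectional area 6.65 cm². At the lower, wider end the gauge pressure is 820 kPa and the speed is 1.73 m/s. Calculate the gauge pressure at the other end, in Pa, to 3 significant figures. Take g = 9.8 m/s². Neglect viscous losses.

P₂ = 468000 Pa

By continuity, v₂ = v₁·A₁/A₂ = 1.73·(84.9/6.65) = 22.1 m/s.
Energy conservation along the streamline gives P₂ = P₁ − ½ρ(v₂² − v₁²) − ρg(h₂ − h₁).
P₂ = 820000 + ½·1000·(1.73² − 22.1²) − 1000·9.8·(+11.2) = 820000 + (-243000) − (110000) = 468000 Pa.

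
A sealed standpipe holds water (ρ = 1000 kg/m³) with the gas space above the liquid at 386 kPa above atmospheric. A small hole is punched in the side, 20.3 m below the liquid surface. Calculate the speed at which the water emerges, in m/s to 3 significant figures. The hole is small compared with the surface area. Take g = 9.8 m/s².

v ≈ 34.2 m/s

Take point 1 at the surface (v₁ ≈ 0) and point 2 at the hole (at atmospheric pressure). Bernoulli: P₁ + ρg h = P_atm + ½ρv₂².
With P₁ − P_atm = 386000 Pa, v₂ = √(2gh + 2ΔP/ρ) = √(2·9.8·20.3 + 2·386000/1000) = 34.2 m/s.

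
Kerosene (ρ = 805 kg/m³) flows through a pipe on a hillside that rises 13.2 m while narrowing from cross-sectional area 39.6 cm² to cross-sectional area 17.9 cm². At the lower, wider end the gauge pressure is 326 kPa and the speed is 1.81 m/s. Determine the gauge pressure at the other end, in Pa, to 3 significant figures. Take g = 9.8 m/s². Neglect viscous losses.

By continuity, v₂ = v₁·A₁/A₂ = 1.81·(39.6/17.9) = 4.00 m/s.
Bernoulli: P₁ + ½ρv₁² + ρg h₁ = P₂ + ½ρv₂² + ρg h₂, so P₂ = P₁ + ½ρ(v₁² − v₂²) − ρg(h₂ − h₁).
P₂ = 326000 + ½·805·(1.81² − 4.00²) − 805·9.8·(+13.2) = 326000 + (-5140) − (104000) = 217000 Pa.

P₂ = 217000 Pa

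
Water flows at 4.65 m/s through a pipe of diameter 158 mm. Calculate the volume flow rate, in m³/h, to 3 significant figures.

Q = A·v = 0.0196 m² × 4.65 m/s = 0.0912 m³/s.
Converting: 0.0912 m³/s × 3600 = 328 m³/h.

328 m³/h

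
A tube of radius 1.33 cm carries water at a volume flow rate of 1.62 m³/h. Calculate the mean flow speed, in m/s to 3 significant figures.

v = 0.810 m/s

Q = 1.62 m³/h = 0.000450 m³/s.
v = Q/A = 0.000450 / 0.000556 = 0.810 m/s.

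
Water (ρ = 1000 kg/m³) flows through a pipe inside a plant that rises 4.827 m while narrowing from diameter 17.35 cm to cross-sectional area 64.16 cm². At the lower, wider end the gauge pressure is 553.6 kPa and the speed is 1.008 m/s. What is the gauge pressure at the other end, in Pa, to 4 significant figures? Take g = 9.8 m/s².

Mass conservation (A₁v₁ = A₂v₂) gives v₂ = 1.008 × 236.4/64.16 = 3.714 m/s.
Bernoulli: P₁ + ½ρv₁² + ρg h₁ = P₂ + ½ρv₂² + ρg h₂, so P₂ = P₁ + ½ρ(v₁² − v₂²) − ρg(h₂ − h₁).
P₂ = 553600 + ½·1000·(1.008² − 3.714²) − 1000·9.8·(+4.827) = 553600 + (-6390) − (47300) = 499900 Pa.

P₂ = 499900 Pa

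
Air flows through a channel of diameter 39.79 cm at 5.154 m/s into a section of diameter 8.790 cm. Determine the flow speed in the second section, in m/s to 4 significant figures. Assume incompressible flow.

105.6 m/s

Mass conservation (A₁v₁ = A₂v₂) gives v₂ = 5.154 × 1243/60.68 = 105.6 m/s.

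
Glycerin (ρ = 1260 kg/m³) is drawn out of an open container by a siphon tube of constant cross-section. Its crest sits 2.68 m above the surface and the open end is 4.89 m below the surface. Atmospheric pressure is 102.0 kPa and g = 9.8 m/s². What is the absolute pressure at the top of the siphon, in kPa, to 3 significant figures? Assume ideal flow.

From the surface to the outlet (both open to atmosphere, surface at rest): v = √(2g·h_out) = √(2·9.8·4.89) = 9.79 m/s.
With constant cross-section the crest speed equals v; applying Bernoulli from the surface up to the crest, P_top = P_atm − ½ρv² − ρg·h_top.
P_top = 102000 − ½·1260·9.79² − 1260·9.8·2.68 = 8530 Pa.

P_top ≈ 8.53 kPa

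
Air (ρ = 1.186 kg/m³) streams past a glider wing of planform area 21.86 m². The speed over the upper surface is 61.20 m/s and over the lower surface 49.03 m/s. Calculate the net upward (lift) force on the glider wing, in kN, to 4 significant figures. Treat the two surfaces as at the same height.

The faster flow above has the lower pressure; Bernoulli (same height) gives ΔP = ½ρ(v_up² − v_low²).
ΔP = ½·1.186·(61.20² − 49.03²) = 795.5 Pa.
Lift = ΔP · A = 795.5 × 21.86 = 17390 N.

F ≈ 17.39 kN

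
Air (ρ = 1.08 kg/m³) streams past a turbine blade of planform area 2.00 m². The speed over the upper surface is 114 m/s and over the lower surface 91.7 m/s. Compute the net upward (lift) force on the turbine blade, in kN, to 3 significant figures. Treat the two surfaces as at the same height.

F = 4.95 kN

With equal heights on the two surfaces, Bernoulli gives P_lower − P_upper = ½ρ(v_upper² − v_lower²).
ΔP = ½·1.08·(114² − 91.7²) = 2480 Pa.
Lift = ΔP · A = 2480 × 2.00 = 4950 N.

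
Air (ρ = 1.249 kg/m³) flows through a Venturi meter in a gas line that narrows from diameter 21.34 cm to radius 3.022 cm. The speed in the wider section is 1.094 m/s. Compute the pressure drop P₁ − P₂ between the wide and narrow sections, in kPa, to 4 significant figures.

ΔP ≈ 0.1154 kPa

The volume flow rate is constant, so v₂ = (A₁/A₂)v₁ = (357.7/28.69)·1.094 = 13.64 m/s.
With no height change, Bernoulli's equation is P₁ + ½ρv₁² = P₂ + ½ρv₂².
P₁ − P₂ = ½·1.249·(13.64² − 1.094²) = ½·1.249·184.8 = 115.4 Pa.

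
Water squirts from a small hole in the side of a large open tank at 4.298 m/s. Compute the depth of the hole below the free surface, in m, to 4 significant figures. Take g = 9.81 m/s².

Torricelli: v = √(2gh), so h = v²/(2g).
h = 4.298²/(2·9.81) = 18.47/19.62 = 0.9415 m.

h = 0.9415 m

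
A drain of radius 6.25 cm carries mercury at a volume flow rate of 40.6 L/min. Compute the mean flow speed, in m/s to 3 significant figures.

Q = 40.6 L/min = 0.000677 m³/s.
v = Q/A = 0.000677 / 0.0123 = 0.0551 m/s.

v = 0.0551 m/s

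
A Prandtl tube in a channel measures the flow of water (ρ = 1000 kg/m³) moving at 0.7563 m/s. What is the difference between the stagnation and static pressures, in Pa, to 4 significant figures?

Bernoulli between the free stream and the stagnation point: ½ρv² = P_stag − P_static.
ΔP = ½·1000·0.7563² = 286.0 Pa.

ΔP ≈ 286.0 Pa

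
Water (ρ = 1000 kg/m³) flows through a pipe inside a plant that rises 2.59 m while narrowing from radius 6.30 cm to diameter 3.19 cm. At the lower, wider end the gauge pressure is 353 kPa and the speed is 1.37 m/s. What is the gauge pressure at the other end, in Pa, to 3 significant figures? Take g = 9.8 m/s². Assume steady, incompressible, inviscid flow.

By continuity, v₂ = v₁·A₁/A₂ = 1.37·(125/7.99) = 21.4 m/s.
Energy conservation along the streamline gives P₂ = P₁ − ½ρ(v₂² − v₁²) − ρg(h₂ − h₁).
P₂ = 353000 + ½·1000·(1.37² − 21.4²) − 1000·9.8·(+2.59) = 353000 + (-227000) − (25400) = 100000 Pa.

100000 Pa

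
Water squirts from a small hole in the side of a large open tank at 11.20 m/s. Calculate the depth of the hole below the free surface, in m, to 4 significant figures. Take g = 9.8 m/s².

6.400 m

Inverting v = √(2gh) gives h = v² / 2g.
h = 11.20²/(2·9.8) = 125.4/19.60 = 6.400 m.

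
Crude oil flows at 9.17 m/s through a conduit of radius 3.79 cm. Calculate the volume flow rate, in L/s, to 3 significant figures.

Q = A·v = 0.00451 m² × 9.17 m/s = 0.0414 m³/s.
Converting: 0.0414 m³/s × 1000 = 41.4 L/s.

41.4 L/s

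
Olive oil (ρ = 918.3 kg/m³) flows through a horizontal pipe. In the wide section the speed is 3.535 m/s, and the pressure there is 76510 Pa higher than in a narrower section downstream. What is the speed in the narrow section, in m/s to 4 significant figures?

Along the level pipe P + ½ρv² is conserved, hence v₂² = v₁² + 2(P₁ − P₂)/ρ.
v₂ = √(3.535² + 2·76510/918.3) = √(12.50 + 166.6) = 13.38 m/s.

v₂ = 13.38 m/s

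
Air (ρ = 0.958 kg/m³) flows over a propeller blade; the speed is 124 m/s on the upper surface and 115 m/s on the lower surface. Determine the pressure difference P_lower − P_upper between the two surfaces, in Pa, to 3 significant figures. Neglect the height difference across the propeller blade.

With negligible Δh, P + ½ρv² is constant, so P_low − P_up = ½ρ(v_up² − v_low²).
ΔP = ½·0.958·(124² − 115²) = 1030 Pa.

1030 Pa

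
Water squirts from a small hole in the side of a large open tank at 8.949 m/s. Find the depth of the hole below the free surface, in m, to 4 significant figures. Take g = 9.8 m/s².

Torricelli: v = √(2gh), so h = v²/(2g).
h = 8.949²/(2·9.8) = 80.08/19.60 = 4.086 m.

h ≈ 4.086 m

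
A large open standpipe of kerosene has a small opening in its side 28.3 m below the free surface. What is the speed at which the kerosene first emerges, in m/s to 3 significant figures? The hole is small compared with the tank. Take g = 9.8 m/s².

With the surface at rest and both surface and jet at atmospheric pressure, Bernoulli gives ρg h = ½ρv², so v = √(2gh) = √(2·9.8·28.3) = 23.6 m/s.

23.6 m/s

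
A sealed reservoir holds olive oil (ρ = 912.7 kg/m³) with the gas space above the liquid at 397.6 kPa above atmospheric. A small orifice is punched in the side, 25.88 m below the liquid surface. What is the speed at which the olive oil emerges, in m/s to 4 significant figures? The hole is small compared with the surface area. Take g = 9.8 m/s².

Take point 1 at the surface (v₁ ≈ 0) and point 2 at the hole (at atmospheric pressure). Bernoulli: P₁ + ρg h = P_atm + ½ρv₂².
With P₁ − P_atm = 397600 Pa, v₂ = √(2gh + 2ΔP/ρ) = √(2·9.8·25.88 + 2·397600/912.7) = 37.13 m/s.

v = 37.13 m/s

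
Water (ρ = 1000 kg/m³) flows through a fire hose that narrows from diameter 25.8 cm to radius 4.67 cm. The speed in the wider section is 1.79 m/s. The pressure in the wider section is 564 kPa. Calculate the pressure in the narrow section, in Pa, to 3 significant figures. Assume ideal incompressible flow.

472000 Pa

Mass conservation (A₁v₁ = A₂v₂) gives v₂ = 1.79 × 523/68.5 = 13.7 m/s.
Bernoulli (h₁ = h₂): P₁ − P₂ = ½ρ(v₂² − v₁²).
P₂ = P₁ − ½ρ(v₂² − v₁²) = 564000 − ½·1000·(13.7² − 1.79²) = 564000 − 91700 = 472000 Pa.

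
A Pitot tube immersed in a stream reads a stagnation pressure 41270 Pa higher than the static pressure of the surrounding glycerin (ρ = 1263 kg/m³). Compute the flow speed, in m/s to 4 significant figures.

At the stagnation point the flow is brought to rest, so Bernoulli gives P_stag − P_static = ½ρv².
v = √(2ΔP/ρ) = √(2·41270/1263) = 8.084 m/s.

v ≈ 8.084 m/s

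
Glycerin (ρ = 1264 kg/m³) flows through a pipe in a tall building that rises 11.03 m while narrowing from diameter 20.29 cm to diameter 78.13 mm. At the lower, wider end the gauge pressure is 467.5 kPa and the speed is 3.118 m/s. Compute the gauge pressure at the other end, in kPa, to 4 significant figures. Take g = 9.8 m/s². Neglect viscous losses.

By continuity, v₂ = v₁·A₁/A₂ = 3.118·(323.3/47.94) = 21.03 m/s.
Applying Bernoulli between the two ends and solving for P₂: P₂ = P₁ + ½ρ(v₁² − v₂²) − ρgΔh.
P₂ = 467500 + ½·1264·(3.118² − 21.03²) − 1264·9.8·(+11.03) = 467500 + (-273300) − (136600) = 57550 Pa.

57.55 kPa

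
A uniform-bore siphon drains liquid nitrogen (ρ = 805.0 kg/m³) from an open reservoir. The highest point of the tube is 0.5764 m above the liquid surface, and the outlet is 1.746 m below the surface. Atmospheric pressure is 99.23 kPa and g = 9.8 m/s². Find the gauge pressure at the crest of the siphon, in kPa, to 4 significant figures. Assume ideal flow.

P_gauge ≈ -18.32 kPa

The outlet speed comes from Torricelli: v = √(2g·1.746) = 5.850 m/s.
With constant cross-section the crest speed equals v; applying Bernoulli from the surface up to the crest, P_top = P_atm − ½ρv² − ρg·h_top.
P_top = 99230 − ½·805.0·5.850² − 805.0·9.8·0.5764 = 80910 Pa. So P_gauge = P_top − P_atm = -18320 Pa.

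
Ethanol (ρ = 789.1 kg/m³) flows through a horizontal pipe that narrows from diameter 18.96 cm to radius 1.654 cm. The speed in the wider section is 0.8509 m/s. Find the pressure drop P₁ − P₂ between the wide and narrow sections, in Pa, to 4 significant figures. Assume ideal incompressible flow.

Continuity gives A₁v₁ = A₂v₂, so v₂ = (282.3 cm²)/(8.595 cm²) × 0.8509 m/s = 27.95 m/s.
Along the horizontal streamline, P + ½ρv² is constant.
P₁ − P₂ = ½·789.1·(27.95² − 0.8509²) = ½·789.1·780.6 = 308000 Pa.

ΔP ≈ 308000 Pa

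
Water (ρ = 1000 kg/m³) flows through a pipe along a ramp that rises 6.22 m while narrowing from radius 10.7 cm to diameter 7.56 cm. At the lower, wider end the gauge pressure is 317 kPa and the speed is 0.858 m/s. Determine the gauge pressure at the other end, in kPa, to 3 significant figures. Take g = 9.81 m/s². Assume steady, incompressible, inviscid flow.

P₂ ≈ 233 kPa

Continuity gives A₁v₁ = A₂v₂, so v₂ = (360 cm²)/(44.9 cm²) × 0.858 m/s = 6.87 m/s.
Energy conservation along the streamline gives P₂ = P₁ − ½ρ(v₂² − v₁²) − ρg(h₂ − h₁).
P₂ = 317000 + ½·1000·(0.858² − 6.87²) − 1000·9.81·(+6.22) = 317000 + (-23300) − (61000) = 233000 Pa.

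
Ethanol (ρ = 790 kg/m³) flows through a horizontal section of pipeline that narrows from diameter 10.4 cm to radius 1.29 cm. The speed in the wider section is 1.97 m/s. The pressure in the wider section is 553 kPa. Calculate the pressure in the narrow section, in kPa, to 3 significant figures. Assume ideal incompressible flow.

P₂ = 150 kPa

Continuity gives A₁v₁ = A₂v₂, so v₂ = (84.9 cm²)/(5.23 cm²) × 1.97 m/s = 32.0 m/s.
Bernoulli (h₁ = h₂): P₁ − P₂ = ½ρ(v₂² − v₁²).
P₂ = P₁ − ½ρ(v₂² − v₁²) = 553000 − ½·790·(32.0² − 1.97²) = 553000 − 403000 = 150000 Pa.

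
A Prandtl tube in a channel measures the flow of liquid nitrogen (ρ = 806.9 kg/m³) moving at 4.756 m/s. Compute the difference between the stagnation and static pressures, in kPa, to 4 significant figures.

Bernoulli between the free stream and the stagnation point: ½ρv² = P_stag − P_static.
ΔP = ½·806.9·4.756² = 9126 Pa.

ΔP = 9.126 kPa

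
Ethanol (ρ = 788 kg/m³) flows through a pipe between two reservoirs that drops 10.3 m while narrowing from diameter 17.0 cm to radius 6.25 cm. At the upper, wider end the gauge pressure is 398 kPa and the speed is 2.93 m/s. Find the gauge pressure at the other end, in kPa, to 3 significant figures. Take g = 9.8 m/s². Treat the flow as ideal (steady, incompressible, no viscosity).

Mass conservation (A₁v₁ = A₂v₂) gives v₂ = 2.93 × 227/123 = 5.42 m/s.
Bernoulli: P₁ + ½ρv₁² + ρg h₁ = P₂ + ½ρv₂² + ρg h₂, so P₂ = P₁ + ½ρ(v₁² − v₂²) − ρg(h₂ − h₁).
P₂ = 398000 + ½·788·(2.93² − 5.42²) − 788·9.8·(−10.3) = 398000 + (-8190) − (-79500) = 469000 Pa.

P₂ ≈ 469 kPa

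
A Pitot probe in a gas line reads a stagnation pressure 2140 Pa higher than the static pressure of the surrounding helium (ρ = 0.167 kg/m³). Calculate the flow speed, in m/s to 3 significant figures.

The dynamic pressure equals the rise in static pressure at the stagnation point: ΔP = ½ρv².
v = √(2ΔP/ρ) = √(2·2140/0.167) = 160 m/s.

160 m/s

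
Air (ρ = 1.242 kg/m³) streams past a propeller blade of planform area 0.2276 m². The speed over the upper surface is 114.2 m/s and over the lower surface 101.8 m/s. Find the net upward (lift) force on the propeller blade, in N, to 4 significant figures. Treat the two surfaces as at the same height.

F = 378.6 N

From P + ½ρv² = const at equal height, P_low − P_up = ½ρ(v_up² − v_low²).
ΔP = ½·1.242·(114.2² − 101.8²) = 1663 Pa.
Lift = ΔP · A = 1663 × 0.2276 = 378.6 N.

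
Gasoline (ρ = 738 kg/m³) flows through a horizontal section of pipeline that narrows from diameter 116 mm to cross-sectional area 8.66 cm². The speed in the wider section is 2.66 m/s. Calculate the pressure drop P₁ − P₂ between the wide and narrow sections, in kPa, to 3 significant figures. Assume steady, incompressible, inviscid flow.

ΔP ≈ 386 kPa

Continuity gives A₁v₁ = A₂v₂, so v₂ = (106 cm²)/(8.66 cm²) × 2.66 m/s = 32.5 m/s.
With no height change, Bernoulli's equation is P₁ + ½ρv₁² = P₂ + ½ρv₂².
P₁ − P₂ = ½·738·(32.5² − 2.66²) = ½·738·1050 = 386000 Pa.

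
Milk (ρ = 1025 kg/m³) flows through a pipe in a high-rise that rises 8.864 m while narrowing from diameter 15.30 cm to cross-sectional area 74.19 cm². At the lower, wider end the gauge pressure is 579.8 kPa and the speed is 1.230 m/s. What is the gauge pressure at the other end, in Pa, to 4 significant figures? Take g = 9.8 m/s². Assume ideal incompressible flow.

Continuity gives A₁v₁ = A₂v₂, so v₂ = (183.9 cm²)/(74.19 cm²) × 1.230 m/s = 3.048 m/s.
Energy conservation along the streamline gives P₂ = P₁ − ½ρ(v₂² − v₁²) − ρg(h₂ − h₁).
P₂ = 579800 + ½·1025·(1.230² − 3.048²) − 1025·9.8·(+8.864) = 579800 + (-3986) − (89040) = 486800 Pa.

P₂ = 486800 Pa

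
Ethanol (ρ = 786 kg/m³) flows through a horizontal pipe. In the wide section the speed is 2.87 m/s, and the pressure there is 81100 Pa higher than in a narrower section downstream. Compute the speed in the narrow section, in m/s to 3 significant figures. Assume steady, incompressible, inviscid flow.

Along the level pipe P + ½ρv² is conserved, hence v₂² = v₁² + 2(P₁ − P₂)/ρ.
v₂ = √(2.87² + 2·81100/786) = √(8.24 + 206) = 14.6 m/s.

v₂ ≈ 14.6 m/s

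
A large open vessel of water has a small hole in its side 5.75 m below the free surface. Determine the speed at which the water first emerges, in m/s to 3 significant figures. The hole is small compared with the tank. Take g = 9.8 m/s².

v ≈ 10.6 m/s

Torricelli's result v = √(2gh) gives v = √(2·9.8·5.75) = 10.6 m/s.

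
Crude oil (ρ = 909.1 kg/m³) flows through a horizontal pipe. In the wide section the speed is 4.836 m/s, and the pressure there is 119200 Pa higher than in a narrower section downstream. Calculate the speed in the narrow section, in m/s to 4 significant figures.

v₂ = 16.90 m/s

Horizontal Bernoulli: P₁ + ½ρv₁² = P₂ + ½ρv₂², so v₂² = v₁² + 2(P₁ − P₂)/ρ.
v₂ = √(4.836² + 2·119200/909.1) = √(23.39 + 262.2) = 16.90 m/s.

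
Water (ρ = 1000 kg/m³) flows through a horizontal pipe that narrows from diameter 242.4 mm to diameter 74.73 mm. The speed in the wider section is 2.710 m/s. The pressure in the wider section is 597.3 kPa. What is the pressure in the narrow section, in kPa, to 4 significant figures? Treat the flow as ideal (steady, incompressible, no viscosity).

By continuity, v₂ = v₁·A₁/A₂ = 2.710·(461.5/43.86) = 28.51 m/s.
With no height change, Bernoulli's equation is P₁ + ½ρv₁² = P₂ + ½ρv₂².
P₂ = P₁ − ½ρ(v₂² − v₁²) = 597300 − ½·1000·(28.51² − 2.710²) = 597300 − 402800 = 194500 Pa.

P₂ = 194.5 kPa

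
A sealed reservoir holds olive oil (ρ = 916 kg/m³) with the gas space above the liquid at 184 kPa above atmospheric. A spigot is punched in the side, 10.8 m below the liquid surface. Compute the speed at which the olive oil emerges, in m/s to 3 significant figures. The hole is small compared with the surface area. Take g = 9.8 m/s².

Take point 1 at the surface (v₁ ≈ 0) and point 2 at the hole (at atmospheric pressure). Bernoulli: P₁ + ρg h = P_atm + ½ρv₂².
With P₁ − P_atm = 184000 Pa, v₂ = √(2gh + 2ΔP/ρ) = √(2·9.8·10.8 + 2·184000/916) = 24.8 m/s.

v ≈ 24.8 m/s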